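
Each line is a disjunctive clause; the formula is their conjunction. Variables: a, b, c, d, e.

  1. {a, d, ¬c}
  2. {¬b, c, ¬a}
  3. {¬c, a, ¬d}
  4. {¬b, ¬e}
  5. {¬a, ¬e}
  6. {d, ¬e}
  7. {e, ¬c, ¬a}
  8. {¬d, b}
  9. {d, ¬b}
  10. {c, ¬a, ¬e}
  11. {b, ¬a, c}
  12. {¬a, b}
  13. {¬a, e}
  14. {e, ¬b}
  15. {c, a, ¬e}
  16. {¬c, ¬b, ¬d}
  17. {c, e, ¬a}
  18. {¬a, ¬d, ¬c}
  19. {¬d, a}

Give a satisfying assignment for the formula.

a=0, b=0, c=0, d=0, e=0

Check each clause:
  1. {d, ¬c, a} — ¬c is true.
  2. {¬a, ¬b, c} — ¬b is true.
  3. {¬d, a, ¬c} — ¬d is true.
  4. {¬b, ¬e} — ¬e is true.
  5. {¬e, ¬a} — ¬e is true.
  6. {¬e, d} — ¬e is true.
  7. {¬c, ¬a, e} — ¬c is true.
  8. {¬d, b} — ¬d is true.
  9. {d, ¬b} — ¬b is true.
  10. {¬e, c, ¬a} — ¬a is true.
  11. {b, c, ¬a} — ¬a is true.
  12. {¬a, b} — ¬a is true.
  13. {e, ¬a} — ¬a is true.
  14. {e, ¬b} — ¬b is true.
  15. {a, c, ¬e} — ¬e is true.
  16. {¬d, ¬b, ¬c} — ¬d is true.
  17. {e, ¬a, c} — ¬a is true.
  18. {¬a, ¬c, ¬d} — ¬d is true.
  19. {¬d, a} — ¬d is true.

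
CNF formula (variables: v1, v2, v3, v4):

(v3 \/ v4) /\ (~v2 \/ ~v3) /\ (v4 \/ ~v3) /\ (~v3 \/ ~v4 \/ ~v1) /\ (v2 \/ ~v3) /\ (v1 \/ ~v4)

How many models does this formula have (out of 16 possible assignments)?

The models are:
  v1=1 v2=0 v3=0 v4=1
  v1=1 v2=1 v3=0 v4=1
Count: 2.

2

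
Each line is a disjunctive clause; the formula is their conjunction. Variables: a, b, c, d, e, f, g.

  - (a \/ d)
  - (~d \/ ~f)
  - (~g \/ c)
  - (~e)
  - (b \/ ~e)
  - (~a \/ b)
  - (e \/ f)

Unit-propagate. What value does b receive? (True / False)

True

(~e) stands alone — e = False.
(e \/ f): since e = False, the clause reduces to (f). f = True.
In (~d \/ ~f), ~f is now false; ~d must hold, so d = False.
In (d \/ a), d is now false; a must hold, so a = True.
(b \/ ~a): since a = True, the clause reduces to (b). b = True.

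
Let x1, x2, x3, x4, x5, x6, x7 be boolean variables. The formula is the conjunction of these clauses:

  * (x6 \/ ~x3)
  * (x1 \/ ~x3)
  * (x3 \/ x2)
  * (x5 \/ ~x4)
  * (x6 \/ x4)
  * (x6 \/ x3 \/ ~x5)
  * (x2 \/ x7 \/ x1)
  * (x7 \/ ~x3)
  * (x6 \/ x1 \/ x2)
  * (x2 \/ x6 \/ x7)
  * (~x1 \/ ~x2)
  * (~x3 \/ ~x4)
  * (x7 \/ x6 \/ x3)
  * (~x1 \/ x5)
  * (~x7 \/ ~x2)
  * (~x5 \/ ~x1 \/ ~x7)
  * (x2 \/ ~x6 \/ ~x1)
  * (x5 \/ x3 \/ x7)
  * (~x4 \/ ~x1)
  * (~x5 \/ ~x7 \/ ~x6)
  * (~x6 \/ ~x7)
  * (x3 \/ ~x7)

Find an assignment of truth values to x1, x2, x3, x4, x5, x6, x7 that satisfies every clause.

x1=False, x2=True, x3=False, x4=False, x5=True, x6=True, x7=False

Check each clause:
  1. (~x3 \/ x6) — ~x3 is true.
  2. (~x3 \/ x1) — ~x3 is true.
  3. (x2 \/ x3) — x2 is true.
  4. (x5 \/ ~x4) — ~x4 is true.
  5. (x4 \/ x6) — x6 is true.
  6. (x3 \/ ~x5 \/ x6) — x6 is true.
  7. (x2 \/ x1 \/ x7) — x2 is true.
  8. (~x3 \/ x7) — ~x3 is true.
  9. (x1 \/ x2 \/ x6) — x2 is true.
  10. (x7 \/ x2 \/ x6) — x2 is true.
  11. (~x2 \/ ~x1) — ~x1 is true.
  12. (~x3 \/ ~x4) — ~x4 is true.
  13. (x7 \/ x3 \/ x6) — x6 is true.
  14. (x5 \/ ~x1) — x5 is true.
  15. (~x2 \/ ~x7) — ~x7 is true.
  16. (~x5 \/ ~x1 \/ ~x7) — ~x7 is true.
  17. (x2 \/ ~x1 \/ ~x6) — x2 is true.
  18. (x7 \/ x5 \/ x3) — x5 is true.
  19. (~x1 \/ ~x4) — ~x4 is true.
  20. (~x6 \/ ~x7 \/ ~x5) — ~x7 is true.
  21. (~x7 \/ ~x6) — ~x7 is true.
  22. (x3 \/ ~x7) — ~x7 is true.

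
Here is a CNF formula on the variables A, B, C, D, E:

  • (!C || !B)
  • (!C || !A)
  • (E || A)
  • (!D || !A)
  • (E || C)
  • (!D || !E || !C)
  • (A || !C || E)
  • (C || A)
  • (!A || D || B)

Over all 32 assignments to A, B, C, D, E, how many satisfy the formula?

Satisfying assignments:
  A=F B=F C=T D=F E=T
  A=T B=T C=F D=F E=T
That's 2 in total.

2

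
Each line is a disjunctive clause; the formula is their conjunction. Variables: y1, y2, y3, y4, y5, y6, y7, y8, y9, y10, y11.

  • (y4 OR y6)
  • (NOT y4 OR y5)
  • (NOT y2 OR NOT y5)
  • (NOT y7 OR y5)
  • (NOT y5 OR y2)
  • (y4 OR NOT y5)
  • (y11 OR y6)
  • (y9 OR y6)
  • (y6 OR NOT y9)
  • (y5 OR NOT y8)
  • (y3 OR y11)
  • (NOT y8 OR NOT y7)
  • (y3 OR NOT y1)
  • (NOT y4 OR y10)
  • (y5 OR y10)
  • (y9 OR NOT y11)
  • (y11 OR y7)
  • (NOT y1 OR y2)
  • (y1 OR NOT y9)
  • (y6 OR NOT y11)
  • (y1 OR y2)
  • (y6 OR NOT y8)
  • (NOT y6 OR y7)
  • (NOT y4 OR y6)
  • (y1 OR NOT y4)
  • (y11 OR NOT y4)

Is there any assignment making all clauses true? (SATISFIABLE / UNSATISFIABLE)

UNSATISFIABLE

y6 = True:
  propagation gives y7=True, y5=True, y2=False; an empty clause results — contradiction.
y6 = False:
  propagation gives y4=True; an empty clause results — contradiction.
Every branch closes, so no satisfying assignment exists.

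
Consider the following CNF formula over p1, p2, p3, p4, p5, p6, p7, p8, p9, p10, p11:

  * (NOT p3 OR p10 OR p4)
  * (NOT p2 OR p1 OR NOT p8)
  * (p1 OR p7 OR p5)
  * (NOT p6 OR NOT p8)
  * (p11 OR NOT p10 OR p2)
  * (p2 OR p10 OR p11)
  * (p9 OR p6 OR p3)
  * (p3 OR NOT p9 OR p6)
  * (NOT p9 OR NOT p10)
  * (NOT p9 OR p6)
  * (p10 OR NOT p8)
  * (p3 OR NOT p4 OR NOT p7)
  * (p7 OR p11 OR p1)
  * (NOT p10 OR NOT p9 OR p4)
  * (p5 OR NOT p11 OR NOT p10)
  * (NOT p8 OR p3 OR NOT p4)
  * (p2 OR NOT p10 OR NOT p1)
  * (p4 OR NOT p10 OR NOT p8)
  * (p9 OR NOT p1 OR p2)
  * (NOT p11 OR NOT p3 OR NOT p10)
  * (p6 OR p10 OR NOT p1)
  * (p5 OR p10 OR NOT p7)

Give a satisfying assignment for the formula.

p1=0, p2=1, p3=0, p4=1, p5=1, p6=1, p7=0, p8=0, p9=1, p10=0, p11=1

p5 occurs only positively in the remaining clauses — set p5 = True.
Pure literal: p8 appears only negated; assign p8 = False.
Branch on p1: take p1 = False.
Set p2 = True and propagate.
For the remaining variables, p3 = False, p4 = True, p6 = True, p7 = False, p9 = True, p10 = False, p11 = True works.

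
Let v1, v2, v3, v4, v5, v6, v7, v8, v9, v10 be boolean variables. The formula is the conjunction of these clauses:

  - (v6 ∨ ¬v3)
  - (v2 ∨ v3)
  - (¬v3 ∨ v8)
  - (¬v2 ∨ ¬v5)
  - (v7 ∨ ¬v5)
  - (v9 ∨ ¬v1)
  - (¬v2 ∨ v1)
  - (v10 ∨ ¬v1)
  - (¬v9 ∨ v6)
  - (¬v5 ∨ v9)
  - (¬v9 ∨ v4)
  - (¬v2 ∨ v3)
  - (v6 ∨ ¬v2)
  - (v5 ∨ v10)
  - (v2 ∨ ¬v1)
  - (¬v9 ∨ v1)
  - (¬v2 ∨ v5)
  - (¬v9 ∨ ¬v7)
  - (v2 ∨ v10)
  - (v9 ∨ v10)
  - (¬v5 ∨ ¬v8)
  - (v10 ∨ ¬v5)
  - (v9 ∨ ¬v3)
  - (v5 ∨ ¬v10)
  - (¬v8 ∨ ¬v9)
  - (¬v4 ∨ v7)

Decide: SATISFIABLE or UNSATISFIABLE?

UNSATISFIABLE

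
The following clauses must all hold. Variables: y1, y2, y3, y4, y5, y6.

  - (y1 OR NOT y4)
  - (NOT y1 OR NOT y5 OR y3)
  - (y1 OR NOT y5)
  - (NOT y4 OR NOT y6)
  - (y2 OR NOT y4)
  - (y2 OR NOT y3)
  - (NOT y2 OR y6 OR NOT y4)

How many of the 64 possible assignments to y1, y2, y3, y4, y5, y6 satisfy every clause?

Split on y4, then y1.
  y4=T, y1=T: a clause becomes empty — 0.
  y4=T, y1=F: a clause becomes empty — 0.
  y4=F, y1=T: y6 free; 4 ways for (y2,y3,y5) × 2^1 = 8.
  y4=F, y1=F: y6 free; 3 ways for (y2,y3,y5) × 2^1 = 6.
Total: 0 + 0 + 8 + 6 = 14.

14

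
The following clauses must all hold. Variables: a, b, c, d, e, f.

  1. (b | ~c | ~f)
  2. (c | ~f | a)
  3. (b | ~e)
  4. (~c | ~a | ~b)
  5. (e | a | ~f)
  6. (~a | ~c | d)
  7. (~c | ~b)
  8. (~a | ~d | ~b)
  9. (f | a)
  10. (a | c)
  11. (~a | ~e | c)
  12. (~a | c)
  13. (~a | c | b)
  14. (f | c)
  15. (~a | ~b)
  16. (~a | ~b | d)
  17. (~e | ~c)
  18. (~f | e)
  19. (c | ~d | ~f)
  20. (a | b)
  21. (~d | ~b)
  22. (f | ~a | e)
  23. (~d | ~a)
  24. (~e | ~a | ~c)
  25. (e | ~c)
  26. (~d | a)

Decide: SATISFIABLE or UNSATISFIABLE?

a = True:
  propagation gives c=True, b=False, f=False, e=False; an empty clause results — contradiction.
a = False:
  propagation gives f=True, c=True, b=True; an empty clause results — contradiction.
Every branch closes, so no satisfying assignment exists.

UNSATISFIABLE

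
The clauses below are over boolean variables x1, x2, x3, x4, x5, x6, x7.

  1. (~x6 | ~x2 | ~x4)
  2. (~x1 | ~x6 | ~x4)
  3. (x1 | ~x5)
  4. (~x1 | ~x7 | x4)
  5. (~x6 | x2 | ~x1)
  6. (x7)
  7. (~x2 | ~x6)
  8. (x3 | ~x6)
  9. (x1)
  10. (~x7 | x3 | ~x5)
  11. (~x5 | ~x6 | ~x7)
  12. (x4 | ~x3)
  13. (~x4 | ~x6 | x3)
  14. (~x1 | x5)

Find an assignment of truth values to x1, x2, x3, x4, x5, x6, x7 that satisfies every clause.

x1=T  x2=F  x3=T  x4=T  x5=T  x6=F  x7=T

Check each clause:
  1. (~x2 | ~x6 | ~x4) — ~x6 is true.
  2. (~x6 | ~x4 | ~x1) — ~x6 is true.
  3. (x1 | ~x5) — x1 is true.
  4. (~x7 | x4 | ~x1) — x4 is true.
  5. (~x6 | x2 | ~x1) — ~x6 is true.
  6. (x7) — x7 is true.
  7. (~x2 | ~x6) — ~x6 is true.
  8. (~x6 | x3) — ~x6 is true.
  9. (x1) — x1 is true.
  10. (~x7 | x3 | ~x5) — x3 is true.
  11. (~x7 | ~x5 | ~x6) — ~x6 is true.
  12. (~x3 | x4) — x4 is true.
  13. (~x4 | x3 | ~x6) — ~x6 is true.
  14. (x5 | ~x1) — x5 is true.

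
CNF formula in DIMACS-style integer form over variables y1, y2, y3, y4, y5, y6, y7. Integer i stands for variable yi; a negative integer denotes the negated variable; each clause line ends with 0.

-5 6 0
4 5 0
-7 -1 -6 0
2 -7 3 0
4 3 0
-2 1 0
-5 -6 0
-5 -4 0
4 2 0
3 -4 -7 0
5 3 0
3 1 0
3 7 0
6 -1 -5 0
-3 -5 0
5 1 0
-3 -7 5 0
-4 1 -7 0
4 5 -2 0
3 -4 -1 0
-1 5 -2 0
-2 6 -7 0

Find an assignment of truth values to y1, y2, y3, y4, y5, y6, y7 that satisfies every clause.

y1=T, y2=F, y3=T, y4=T, y5=F, y6=F, y7=F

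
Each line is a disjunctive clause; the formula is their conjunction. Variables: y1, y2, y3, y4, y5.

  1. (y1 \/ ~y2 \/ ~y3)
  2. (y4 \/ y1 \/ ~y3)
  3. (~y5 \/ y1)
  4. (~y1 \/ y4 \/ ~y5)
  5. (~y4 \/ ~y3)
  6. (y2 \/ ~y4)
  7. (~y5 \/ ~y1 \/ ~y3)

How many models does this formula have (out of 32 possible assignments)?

Split on y1, then y3.
  y1=1, y3=1: remaining (y2,y4,y5) ∈ {(0,0,0); (1,0,0)} — 2.
  y1=1, y3=0: remaining (y2,y4,y5) ∈ {(0,0,0); (1,0,0); (1,1,0); (1,1,1)} — 4.
  y1=0, y3=1: a clause becomes empty — 0.
  y1=0, y3=0: remaining (y2,y4,y5) ∈ {(0,0,0); (1,0,0); (1,1,0)} — 3.
Total: 2 + 4 + 0 + 3 = 9.

9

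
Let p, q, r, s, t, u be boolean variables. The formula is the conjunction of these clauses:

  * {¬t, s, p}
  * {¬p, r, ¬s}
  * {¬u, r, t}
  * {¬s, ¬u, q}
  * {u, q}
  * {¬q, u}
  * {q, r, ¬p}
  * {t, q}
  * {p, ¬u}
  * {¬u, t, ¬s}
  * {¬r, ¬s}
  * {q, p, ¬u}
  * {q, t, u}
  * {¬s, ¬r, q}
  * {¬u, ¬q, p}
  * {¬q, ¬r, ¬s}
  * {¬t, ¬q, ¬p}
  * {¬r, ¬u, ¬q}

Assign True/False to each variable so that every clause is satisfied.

p=True, q=False, r=True, s=False, t=True, u=True

Check each clause:
  1. {p, ¬t, s} — p is true.
  2. {r, ¬s, ¬p} — r is true.
  3. {r, t, ¬u} — r is true.
  4. {¬s, ¬u, q} — ¬s is true.
  5. {q, u} — u is true.
  6. {u, ¬q} — u is true.
  7. {q, r, ¬p} — r is true.
  8. {t, q} — t is true.
  9. {¬u, p} — p is true.
  10. {t, ¬u, ¬s} — ¬s is true.
  11. {¬r, ¬s} — ¬s is true.
  12. {q, ¬u, p} — p is true.
  13. {u, q, t} — t is true.
  14. {¬s, ¬r, q} — ¬s is true.
  15. {p, ¬u, ¬q} — p is true.
  16. {¬r, ¬s, ¬q} — ¬s is true.
  17. {¬q, ¬t, ¬p} — ¬q is true.
  18. {¬q, ¬r, ¬u} — ¬q is true.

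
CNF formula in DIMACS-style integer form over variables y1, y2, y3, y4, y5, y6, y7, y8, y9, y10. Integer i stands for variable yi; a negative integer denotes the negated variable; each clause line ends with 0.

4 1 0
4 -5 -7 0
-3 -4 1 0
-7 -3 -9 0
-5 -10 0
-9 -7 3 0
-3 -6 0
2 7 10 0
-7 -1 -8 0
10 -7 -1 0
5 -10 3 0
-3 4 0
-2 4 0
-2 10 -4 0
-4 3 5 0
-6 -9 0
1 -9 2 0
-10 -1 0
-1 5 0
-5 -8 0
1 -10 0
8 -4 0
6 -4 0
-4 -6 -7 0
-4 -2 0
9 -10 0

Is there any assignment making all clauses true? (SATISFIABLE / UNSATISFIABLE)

UNSATISFIABLE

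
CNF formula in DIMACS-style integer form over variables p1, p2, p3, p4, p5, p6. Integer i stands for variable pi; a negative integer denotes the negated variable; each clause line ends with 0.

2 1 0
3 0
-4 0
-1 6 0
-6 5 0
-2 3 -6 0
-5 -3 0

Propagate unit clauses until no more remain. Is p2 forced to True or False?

(p3) is a unit clause: p3 = True.
(¬p4) stands alone — p4 = False.
In (¬p3 ∨ ¬p5), ¬p3 is now false; ¬p5 must hold, so p5 = False.
(p5 ∨ ¬p6) with p5 = False leaves only ¬p6, so p6 = False.
(p6 ∨ ¬p1) with p6 = False leaves only ¬p1, so p1 = False.
(p2 ∨ p1): since p1 = False, the clause reduces to (p2). p2 = True.

True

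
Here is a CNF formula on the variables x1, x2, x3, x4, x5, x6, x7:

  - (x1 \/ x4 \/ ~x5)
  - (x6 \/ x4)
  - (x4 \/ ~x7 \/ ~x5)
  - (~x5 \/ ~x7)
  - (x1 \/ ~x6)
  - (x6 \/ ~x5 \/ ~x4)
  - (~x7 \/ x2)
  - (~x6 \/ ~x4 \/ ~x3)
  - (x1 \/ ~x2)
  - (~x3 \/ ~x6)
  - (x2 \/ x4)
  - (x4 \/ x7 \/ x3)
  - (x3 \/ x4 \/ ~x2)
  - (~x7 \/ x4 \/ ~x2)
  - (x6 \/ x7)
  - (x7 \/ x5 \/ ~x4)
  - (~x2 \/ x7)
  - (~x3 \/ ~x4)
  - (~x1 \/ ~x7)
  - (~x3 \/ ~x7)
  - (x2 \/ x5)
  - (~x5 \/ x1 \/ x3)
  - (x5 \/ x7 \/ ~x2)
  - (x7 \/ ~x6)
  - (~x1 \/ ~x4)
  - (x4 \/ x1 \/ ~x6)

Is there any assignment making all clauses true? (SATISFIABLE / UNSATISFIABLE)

x4 = True:
  propagation gives x3=False, x1=False, x6=False, x5=False; an empty clause results — contradiction.
x4 = False:
  propagation gives x6=True, x1=True, x3=False, x2=True; an empty clause results — contradiction.
Every branch closes, so no satisfying assignment exists.

UNSATISFIABLE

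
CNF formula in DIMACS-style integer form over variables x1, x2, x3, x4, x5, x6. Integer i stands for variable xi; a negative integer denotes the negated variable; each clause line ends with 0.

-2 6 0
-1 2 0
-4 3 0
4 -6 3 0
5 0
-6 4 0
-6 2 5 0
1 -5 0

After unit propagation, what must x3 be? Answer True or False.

True

(x5) is a unit clause: x5 = True.
From (~x5 | x1) and x5 = True: x1 = True.
In (x2 | ~x1), ~x1 is now false; x2 must hold, so x2 = True.
(x6 | ~x2): since x2 = True, the clause reduces to (x6). x6 = True.
(x4 | ~x6): since x6 = True, the clause reduces to (x4). x4 = True.
(x3 | ~x4): since x4 = True, the clause reduces to (x3). x3 = True.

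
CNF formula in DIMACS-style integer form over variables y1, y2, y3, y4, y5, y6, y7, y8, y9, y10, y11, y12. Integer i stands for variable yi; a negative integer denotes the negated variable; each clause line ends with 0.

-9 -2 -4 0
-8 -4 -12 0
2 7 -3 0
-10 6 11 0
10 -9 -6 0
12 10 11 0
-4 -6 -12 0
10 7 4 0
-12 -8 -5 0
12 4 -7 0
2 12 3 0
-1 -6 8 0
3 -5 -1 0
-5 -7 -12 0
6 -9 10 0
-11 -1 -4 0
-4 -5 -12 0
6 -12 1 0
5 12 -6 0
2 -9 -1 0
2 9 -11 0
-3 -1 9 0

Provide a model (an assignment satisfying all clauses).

y1=False, y2=True, y3=True, y4=True, y5=True, y6=False, y7=True, y8=True, y9=False, y10=True, y11=True, y12=False

Try y1 = False.
Branch on y2: take y2 = True.
Branch on y4: take y4 = True.
  then y9 is forced to False.
The remaining clauses are satisfied by y3 = True, y5 = True, y6 = False, y7 = True, y8 = True, y10 = True, y11 = True, y12 = False.
Every clause has at least one true literal under this assignment.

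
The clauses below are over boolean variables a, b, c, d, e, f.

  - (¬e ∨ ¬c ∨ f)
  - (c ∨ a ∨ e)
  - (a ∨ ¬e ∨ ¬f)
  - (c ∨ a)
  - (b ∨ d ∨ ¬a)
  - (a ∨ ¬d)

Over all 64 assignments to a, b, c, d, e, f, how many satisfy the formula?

25

Split on a, then c.
  a=1, c=1: 9 of the 16 assignments to (b,d,e,f) work.
  a=1, c=0: e, f free; 3 ways for (b,d) × 2^2 = 12.
  a=0, c=1: remaining (b,d,e,f) ∈ {(0,0,0,0); (0,0,0,1); (1,0,0,0); (1,0,0,1)} — 4.
  a=0, c=0: a clause becomes empty — 0.
Total: 9 + 12 + 4 + 0 = 25.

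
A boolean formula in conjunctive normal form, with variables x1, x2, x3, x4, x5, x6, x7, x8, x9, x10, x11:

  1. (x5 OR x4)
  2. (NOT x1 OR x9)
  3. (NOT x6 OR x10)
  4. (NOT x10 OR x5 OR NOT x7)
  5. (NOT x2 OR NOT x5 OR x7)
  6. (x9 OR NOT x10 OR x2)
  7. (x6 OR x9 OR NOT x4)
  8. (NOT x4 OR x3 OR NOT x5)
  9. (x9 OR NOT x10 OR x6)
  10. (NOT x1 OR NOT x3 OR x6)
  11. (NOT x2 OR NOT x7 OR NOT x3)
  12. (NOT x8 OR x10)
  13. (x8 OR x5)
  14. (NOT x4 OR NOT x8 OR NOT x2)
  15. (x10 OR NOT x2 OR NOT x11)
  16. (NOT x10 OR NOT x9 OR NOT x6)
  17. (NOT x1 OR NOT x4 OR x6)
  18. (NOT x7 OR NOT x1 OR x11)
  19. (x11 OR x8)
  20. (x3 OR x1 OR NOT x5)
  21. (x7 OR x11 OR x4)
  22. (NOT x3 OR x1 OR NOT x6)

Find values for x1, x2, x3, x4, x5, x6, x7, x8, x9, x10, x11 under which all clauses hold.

x1=F, x2=F, x3=T, x4=T, x5=F, x6=F, x7=F, x8=T, x9=T, x10=T, x11=T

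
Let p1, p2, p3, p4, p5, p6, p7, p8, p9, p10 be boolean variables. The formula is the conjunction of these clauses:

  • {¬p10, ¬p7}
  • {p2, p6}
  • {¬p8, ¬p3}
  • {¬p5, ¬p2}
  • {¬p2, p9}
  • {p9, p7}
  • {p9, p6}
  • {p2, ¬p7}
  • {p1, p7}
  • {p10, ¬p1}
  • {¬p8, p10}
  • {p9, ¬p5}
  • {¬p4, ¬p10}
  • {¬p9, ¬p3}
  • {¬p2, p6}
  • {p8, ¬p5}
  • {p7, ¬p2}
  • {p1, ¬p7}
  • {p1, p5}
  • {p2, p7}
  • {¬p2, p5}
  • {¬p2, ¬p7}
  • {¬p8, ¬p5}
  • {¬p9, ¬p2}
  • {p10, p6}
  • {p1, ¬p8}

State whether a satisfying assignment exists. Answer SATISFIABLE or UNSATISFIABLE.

UNSATISFIABLE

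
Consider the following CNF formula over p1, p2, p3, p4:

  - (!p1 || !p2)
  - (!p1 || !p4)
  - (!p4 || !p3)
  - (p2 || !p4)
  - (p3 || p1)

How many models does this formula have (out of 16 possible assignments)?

The models are:
  p1=0 p2=0 p3=1 p4=0
  p1=0 p2=1 p3=1 p4=0
  p1=1 p2=0 p3=0 p4=0
  p1=1 p2=0 p3=1 p4=0
Count: 4.

4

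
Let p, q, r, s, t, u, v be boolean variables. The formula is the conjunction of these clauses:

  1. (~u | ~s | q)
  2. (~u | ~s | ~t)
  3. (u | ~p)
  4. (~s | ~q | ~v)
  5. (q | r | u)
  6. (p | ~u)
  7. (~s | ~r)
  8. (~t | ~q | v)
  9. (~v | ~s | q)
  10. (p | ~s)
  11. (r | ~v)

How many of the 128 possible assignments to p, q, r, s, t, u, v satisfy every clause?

19

Split on s, then q.
  s=T, q=T: remaining (p,r,t,u,v) ∈ {(T,F,F,T,F)} — 1.
  s=T, q=F: a clause becomes empty — 0.
  s=F, q=T: 8 of the 32 assignments to (p,r,t,u,v) work.
  s=F, q=F: t free; 5 ways for (p,r,u,v) × 2^1 = 10.
Total: 1 + 0 + 8 + 10 = 19.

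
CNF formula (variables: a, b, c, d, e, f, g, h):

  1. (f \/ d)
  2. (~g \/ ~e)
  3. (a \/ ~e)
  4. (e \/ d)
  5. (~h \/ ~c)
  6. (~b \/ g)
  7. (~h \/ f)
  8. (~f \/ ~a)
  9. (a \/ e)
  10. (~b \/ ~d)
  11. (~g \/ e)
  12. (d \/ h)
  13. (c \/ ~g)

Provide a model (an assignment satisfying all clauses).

a=1, b=0, c=1, d=1, e=0, f=0, g=0, h=0

Check each clause:
  1. (d \/ f) — d is true.
  2. (~g \/ ~e) — ~g is true.
  3. (~e \/ a) — a is true.
  4. (d \/ e) — d is true.
  5. (~h \/ ~c) — ~h is true.
  6. (g \/ ~b) — ~b is true.
  7. (f \/ ~h) — ~h is true.
  8. (~a \/ ~f) — ~f is true.
  9. (e \/ a) — a is true.
  10. (~d \/ ~b) — ~b is true.
  11. (e \/ ~g) — ~g is true.
  12. (h \/ d) — d is true.
  13. (~g \/ c) — ~g is true.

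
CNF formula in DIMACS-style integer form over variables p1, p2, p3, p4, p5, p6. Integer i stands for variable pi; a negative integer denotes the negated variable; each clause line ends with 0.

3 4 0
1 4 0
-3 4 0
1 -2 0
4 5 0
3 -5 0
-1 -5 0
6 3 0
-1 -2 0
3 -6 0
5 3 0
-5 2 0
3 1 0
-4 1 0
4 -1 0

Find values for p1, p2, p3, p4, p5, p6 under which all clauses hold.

p1=True, p2=False, p3=True, p4=True, p5=False, p6=True

Branch on p1: take p1 = True.
  then p5 is forced to False.
  then p4 is forced to True.
  then p2 is forced to False.
  then p3 is forced to True.
p6 is now unconstrained; take p6 = True.
Every clause has at least one true literal under this assignment.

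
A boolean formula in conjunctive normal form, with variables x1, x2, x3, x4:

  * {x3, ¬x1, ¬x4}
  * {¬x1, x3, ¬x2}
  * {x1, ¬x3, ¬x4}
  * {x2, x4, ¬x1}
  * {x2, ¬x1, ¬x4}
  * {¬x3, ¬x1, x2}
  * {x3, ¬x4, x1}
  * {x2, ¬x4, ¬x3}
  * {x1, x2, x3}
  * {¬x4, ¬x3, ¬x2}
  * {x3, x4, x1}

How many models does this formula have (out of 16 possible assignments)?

3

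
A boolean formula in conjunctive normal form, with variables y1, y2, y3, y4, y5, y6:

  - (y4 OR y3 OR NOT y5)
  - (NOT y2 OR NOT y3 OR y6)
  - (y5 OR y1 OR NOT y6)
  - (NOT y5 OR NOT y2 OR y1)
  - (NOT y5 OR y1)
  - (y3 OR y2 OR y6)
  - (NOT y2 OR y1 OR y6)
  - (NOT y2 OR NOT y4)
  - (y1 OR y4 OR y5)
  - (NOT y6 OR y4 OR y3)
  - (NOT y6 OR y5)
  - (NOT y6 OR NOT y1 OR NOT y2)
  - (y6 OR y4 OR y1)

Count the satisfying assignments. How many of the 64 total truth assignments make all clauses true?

Case analysis on y6 and y1:
  y6=T, y1=T: remaining (y2,y3,y4,y5) ∈ {(F,F,T,T); (F,T,F,T); (F,T,T,T)} — 3.
  y6=T, y1=F: a clause becomes empty — 0.
  y6=F, y1=T: 5 of the 16 assignments to (y2,y3,y4,y5) work.
  y6=F, y1=F: remaining (y2,y3,y4,y5) ∈ {(F,T,T,F)} — 1.
Total: 3 + 0 + 5 + 1 = 9.

9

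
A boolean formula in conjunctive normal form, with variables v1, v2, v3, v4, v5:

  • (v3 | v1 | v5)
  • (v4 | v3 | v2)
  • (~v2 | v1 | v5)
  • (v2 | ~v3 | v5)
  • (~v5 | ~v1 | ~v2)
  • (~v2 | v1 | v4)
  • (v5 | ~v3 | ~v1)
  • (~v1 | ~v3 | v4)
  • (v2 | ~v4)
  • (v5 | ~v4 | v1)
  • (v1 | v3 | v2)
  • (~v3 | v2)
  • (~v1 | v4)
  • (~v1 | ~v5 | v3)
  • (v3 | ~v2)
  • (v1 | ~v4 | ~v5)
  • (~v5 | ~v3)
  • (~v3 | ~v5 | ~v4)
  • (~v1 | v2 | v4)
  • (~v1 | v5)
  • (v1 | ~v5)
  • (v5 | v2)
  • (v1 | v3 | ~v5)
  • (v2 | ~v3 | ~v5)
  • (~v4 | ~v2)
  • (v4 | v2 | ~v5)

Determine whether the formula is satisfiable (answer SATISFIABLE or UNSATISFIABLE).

UNSATISFIABLE

v5 = True:
  propagation gives v3=False, v1=False; an empty clause results — contradiction.
v5 = False:
  propagation gives v1=False, v3=True, v2=False; an empty clause results — contradiction.
Every branch closes, so no satisfying assignment exists.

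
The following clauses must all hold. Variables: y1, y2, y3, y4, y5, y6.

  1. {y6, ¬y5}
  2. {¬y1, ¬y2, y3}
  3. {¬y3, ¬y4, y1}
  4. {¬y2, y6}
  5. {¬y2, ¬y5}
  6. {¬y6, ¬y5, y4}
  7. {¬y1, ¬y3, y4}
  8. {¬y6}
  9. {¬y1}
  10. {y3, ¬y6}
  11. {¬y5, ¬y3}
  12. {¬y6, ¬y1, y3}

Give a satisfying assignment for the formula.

y1=F, y2=F, y3=T, y4=F, y5=F, y6=F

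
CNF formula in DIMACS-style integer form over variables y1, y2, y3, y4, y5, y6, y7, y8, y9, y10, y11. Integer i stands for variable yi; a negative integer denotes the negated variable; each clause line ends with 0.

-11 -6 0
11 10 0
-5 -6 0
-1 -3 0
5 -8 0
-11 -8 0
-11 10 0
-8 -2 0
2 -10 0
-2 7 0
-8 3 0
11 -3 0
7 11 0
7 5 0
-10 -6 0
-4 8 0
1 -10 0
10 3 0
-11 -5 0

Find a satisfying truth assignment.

y1 = T, y2 = T, y3 = F, y4 = F, y5 = F, y6 = F, y7 = T, y8 = F, y9 = T, y10 = T, y11 = F

y4 occurs only negated in the remaining clauses — set y4 = False.
y6 occurs only negated in the remaining clauses — set y6 = False.
Try y1 = True.
  then y3 is forced to False.
  then y8 is forced to False.
  then y10 is forced to True.
  then y2 is forced to True.
  then y7 is forced to True.
Try y5 = False.
y9, y11 are now unconstrained; take y9 = True, y11 = False.
Every clause has at least one true literal under this assignment.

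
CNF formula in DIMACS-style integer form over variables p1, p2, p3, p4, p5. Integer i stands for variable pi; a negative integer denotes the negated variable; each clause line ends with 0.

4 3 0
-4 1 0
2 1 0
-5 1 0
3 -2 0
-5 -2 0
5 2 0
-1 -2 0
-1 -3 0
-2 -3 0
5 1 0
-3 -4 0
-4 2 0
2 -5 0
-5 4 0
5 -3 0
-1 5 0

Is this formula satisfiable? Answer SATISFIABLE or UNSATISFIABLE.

p2 = True:
  propagation gives p3=True; an empty clause results — contradiction.
p2 = False:
  propagation gives p1=True, p5=True; an empty clause results — contradiction.
Every branch closes, so no satisfying assignment exists.

UNSATISFIABLE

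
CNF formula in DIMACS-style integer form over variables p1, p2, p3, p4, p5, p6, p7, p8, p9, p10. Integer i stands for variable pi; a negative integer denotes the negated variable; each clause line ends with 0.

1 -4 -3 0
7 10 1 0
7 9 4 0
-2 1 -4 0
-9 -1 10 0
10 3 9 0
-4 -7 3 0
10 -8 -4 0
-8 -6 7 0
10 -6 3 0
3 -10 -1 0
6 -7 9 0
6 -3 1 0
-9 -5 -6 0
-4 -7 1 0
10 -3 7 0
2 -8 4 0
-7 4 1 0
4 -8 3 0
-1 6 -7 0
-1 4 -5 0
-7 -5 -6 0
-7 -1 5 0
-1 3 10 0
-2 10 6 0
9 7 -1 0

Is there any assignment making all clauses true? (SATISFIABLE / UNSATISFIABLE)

Pure literal: p8 appears only negated; assign p8 = False.
Try p1 = False.
Branch on p2: take p2 = False.
The remaining clauses are satisfied by p3 = False, p4 = True, p5 = False, p6 = True, p7 = False, p9 = False, p10 = True.
So p1=F, p2=F, p3=F, p4=T, p5=F, p6=T, p7=F, p8=F, p9=F, p10=T is a satisfying assignment.

SATISFIABLE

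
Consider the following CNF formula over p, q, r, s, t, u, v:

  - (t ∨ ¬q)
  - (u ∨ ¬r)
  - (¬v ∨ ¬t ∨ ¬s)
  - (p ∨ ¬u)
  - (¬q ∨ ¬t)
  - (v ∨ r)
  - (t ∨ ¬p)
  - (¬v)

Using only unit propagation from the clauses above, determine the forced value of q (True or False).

False

Unit clause (¬v) sets v = False.
From (v ∨ r) and v = False: r = True.
In (u ∨ ¬r), ¬r is now false; u must hold, so u = True.
(¬u ∨ p) with u = True leaves only p, so p = True.
From (t ∨ ¬p) and p = True: t = True.
(¬t ∨ ¬q) with t = True leaves only ¬q, so q = False.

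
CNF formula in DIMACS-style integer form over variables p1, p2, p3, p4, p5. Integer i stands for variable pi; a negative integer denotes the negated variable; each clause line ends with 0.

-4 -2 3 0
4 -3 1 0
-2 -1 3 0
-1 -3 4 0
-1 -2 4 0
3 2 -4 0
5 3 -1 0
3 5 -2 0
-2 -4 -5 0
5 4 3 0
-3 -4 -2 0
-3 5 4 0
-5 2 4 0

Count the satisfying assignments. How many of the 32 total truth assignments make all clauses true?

Satisfying assignments:
  p1=F p2=F p3=T p4=T p5=F
  p1=F p2=F p3=T p4=T p5=T
  p1=F p2=T p3=F p4=F p5=T
  p1=T p2=F p3=T p4=T p5=F
  p1=T p2=F p3=T p4=T p5=T
That's 5 in total.

5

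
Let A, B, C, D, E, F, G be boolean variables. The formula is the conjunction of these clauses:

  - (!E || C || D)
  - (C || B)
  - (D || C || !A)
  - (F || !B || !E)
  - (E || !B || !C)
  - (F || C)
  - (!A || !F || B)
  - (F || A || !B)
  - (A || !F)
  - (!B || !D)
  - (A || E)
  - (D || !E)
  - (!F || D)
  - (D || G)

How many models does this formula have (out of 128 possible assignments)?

7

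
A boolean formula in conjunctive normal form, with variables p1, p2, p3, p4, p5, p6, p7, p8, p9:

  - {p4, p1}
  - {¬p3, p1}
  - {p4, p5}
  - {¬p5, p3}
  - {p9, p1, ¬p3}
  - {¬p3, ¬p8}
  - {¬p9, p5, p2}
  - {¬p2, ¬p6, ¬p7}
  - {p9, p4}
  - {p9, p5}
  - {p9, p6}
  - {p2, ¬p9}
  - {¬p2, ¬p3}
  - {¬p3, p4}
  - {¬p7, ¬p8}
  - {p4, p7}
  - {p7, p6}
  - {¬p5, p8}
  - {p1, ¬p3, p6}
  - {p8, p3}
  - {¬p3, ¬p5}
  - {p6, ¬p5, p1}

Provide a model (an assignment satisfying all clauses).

p1 = 0, p2 = 1, p3 = 0, p4 = 1, p5 = 0, p6 = 1, p7 = 0, p8 = 1, p9 = 1

Pure literal: p4 appears only positively; assign p4 = True.
Branch on p1: take p1 = False.
  then p3 is forced to False.
  then p5 is forced to False.
  then p9 is forced to True.
  then p2 is forced to True.
  then p8 is forced to True.
  then p7 is forced to False.
  then p6 is forced to True.
Every clause has at least one true literal under this assignment.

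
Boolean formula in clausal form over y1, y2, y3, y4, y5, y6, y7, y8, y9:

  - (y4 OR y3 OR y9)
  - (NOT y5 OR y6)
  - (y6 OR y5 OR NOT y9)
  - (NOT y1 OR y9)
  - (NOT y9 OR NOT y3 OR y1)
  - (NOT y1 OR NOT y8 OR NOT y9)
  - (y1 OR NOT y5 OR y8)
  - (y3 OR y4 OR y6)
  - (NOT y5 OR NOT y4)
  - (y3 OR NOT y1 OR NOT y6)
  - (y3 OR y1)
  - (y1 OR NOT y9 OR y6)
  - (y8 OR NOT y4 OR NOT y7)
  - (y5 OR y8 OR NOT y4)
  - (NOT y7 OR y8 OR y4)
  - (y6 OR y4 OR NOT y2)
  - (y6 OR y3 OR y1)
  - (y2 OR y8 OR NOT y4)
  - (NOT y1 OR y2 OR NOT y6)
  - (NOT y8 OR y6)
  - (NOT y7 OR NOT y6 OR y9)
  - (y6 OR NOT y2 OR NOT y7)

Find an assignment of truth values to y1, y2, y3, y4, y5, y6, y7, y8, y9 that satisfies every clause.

y1=False  y2=True  y3=True  y4=True  y5=False  y6=True  y7=False  y8=True  y9=False

Check each clause:
  1. (y9 OR y4 OR y3) — y3 is true.
  2. (NOT y5 OR y6) — NOT y5 is true.
  3. (y6 OR NOT y9 OR y5) — y6 is true.
  4. (NOT y1 OR y9) — NOT y1 is true.
  5. (NOT y9 OR y1 OR NOT y3) — NOT y9 is true.
  6. (NOT y1 OR NOT y8 OR NOT y9) — NOT y1 is true.
  7. (y8 OR NOT y5 OR y1) — y8 is true.
  8. (y4 OR y3 OR y6) — y3 is true.
  9. (NOT y4 OR NOT y5) — NOT y5 is true.
  10. (NOT y1 OR NOT y6 OR y3) — y3 is true.
  11. (y3 OR y1) — y3 is true.
  12. (NOT y9 OR y6 OR y1) — y6 is true.
  13. (NOT y4 OR NOT y7 OR y8) — y8 is true.
  14. (y5 OR NOT y4 OR y8) — y8 is true.
  15. (NOT y7 OR y8 OR y4) — y8 is true.
  16. (y6 OR NOT y2 OR y4) — y4 is true.
  17. (y3 OR y6 OR y1) — y3 is true.
  18. (NOT y4 OR y8 OR y2) — y8 is true.
  19. (y2 OR NOT y1 OR NOT y6) — y2 is true.
  20. (y6 OR NOT y8) — y6 is true.
  21. (y9 OR NOT y7 OR NOT y6) — NOT y7 is true.
  22. (y6 OR NOT y7 OR NOT y2) — NOT y7 is true.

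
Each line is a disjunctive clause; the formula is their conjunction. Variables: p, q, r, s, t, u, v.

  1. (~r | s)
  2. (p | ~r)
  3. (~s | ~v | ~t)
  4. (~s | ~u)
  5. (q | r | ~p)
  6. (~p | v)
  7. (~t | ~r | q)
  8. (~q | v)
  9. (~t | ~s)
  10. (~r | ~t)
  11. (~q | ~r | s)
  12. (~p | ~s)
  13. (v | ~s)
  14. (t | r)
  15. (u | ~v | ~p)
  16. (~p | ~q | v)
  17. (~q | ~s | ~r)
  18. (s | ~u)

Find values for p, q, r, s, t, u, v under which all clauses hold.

p = F, q = F, r = F, s = F, t = T, u = F, v = F

Branch on p: take p = False.
  then r is forced to False.
  then t is forced to True.
  then s is forced to False.
  then u is forced to False.
Try q = False.
v is now unconstrained; take v = False.
Every clause has at least one true literal under this assignment.
Check each clause:
  1. (~r | s) — ~r is true.
  2. (p | ~r) — ~r is true.
  3. (~t | ~s | ~v) — ~v is true.
  4. (~s | ~u) — ~u is true.
  5. (~p | q | r) — ~p is true.
  6. (v | ~p) — ~p is true.
  7. (~t | q | ~r) — ~r is true.
  8. (~q | v) — ~q is true.
  9. (~s | ~t) — ~s is true.
  10. (~r | ~t) — ~r is true.
  11. (~q | ~r | s) — ~r is true.
  12. (~s | ~p) — ~s is true.
  13. (v | ~s) — ~s is true.
  14. (r | t) — t is true.
  15. (~p | ~v | u) — ~v is true.
  16. (~p | ~q | v) — ~p is true.
  17. (~q | ~s | ~r) — ~s is true.
  18. (s | ~u) — ~u is true.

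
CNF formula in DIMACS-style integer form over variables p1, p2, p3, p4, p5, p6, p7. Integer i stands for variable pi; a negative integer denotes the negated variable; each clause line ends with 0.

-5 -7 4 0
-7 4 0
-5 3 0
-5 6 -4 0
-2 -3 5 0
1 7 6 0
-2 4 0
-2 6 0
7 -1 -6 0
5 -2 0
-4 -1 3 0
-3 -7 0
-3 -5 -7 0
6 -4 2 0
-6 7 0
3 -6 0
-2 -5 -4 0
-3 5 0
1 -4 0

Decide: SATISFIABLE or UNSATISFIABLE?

SATISFIABLE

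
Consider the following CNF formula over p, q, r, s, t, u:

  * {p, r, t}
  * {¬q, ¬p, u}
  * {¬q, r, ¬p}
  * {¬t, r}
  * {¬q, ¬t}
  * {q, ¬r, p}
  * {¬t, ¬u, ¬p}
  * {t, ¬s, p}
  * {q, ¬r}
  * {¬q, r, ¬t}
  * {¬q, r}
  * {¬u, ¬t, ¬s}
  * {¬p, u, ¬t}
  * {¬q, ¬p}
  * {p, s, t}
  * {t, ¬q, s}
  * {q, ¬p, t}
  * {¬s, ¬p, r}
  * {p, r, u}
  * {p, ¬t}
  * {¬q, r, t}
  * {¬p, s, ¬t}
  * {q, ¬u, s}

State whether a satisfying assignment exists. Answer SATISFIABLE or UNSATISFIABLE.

p = True:
  propagation gives q=False, r=False, t=False; an empty clause results — contradiction.
p = False:
  propagation gives t=False, r=True, q=True, s=False; an empty clause results — contradiction.
Every branch closes, so no satisfying assignment exists.

UNSATISFIABLE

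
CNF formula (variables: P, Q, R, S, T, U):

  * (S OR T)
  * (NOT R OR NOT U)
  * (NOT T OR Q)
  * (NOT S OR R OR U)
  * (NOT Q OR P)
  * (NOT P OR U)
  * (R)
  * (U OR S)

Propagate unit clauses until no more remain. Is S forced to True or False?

Unit clause (R) sets R = True.
In (NOT U OR NOT R), NOT R is now false; NOT U must hold, so U = False.
From (U OR NOT P) and U = False: P = False.
(NOT Q OR P) with P = False leaves only NOT Q, so Q = False.
In (Q OR NOT T), Q is now false; NOT T must hold, so T = False.
(S OR T): since T = False, the clause reduces to (S). S = True.

True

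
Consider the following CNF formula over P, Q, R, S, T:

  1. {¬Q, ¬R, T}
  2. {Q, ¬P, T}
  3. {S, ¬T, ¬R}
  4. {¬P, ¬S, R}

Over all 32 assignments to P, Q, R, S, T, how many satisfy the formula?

Case analysis on R and T:
  R=T, T=T: remaining (P,Q,S) ∈ {(F,F,T); (F,T,T); (T,F,T); (T,T,T)} — 4.
  R=T, T=F: remaining (P,Q,S) ∈ {(F,F,F); (F,F,T)} — 2.
  R=F, T=T: Q free; 3 ways for (P,S) × 2^1 = 6.
  R=F, T=F: 5 of the 8 assignments to (P,Q,S) work.
Total: 4 + 2 + 6 + 5 = 17.

17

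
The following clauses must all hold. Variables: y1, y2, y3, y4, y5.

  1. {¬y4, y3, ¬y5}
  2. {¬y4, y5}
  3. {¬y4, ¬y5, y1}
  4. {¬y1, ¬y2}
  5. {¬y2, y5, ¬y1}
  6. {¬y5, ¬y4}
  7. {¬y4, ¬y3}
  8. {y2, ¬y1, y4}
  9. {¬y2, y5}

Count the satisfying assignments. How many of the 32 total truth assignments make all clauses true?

Satisfying assignments:
  y1=0 y2=0 y3=0 y4=0 y5=0
  y1=0 y2=0 y3=0 y4=0 y5=1
  y1=0 y2=0 y3=1 y4=0 y5=0
  y1=0 y2=0 y3=1 y4=0 y5=1
  y1=0 y2=1 y3=0 y4=0 y5=1
  y1=0 y2=1 y3=1 y4=0 y5=1
Count: 6.

6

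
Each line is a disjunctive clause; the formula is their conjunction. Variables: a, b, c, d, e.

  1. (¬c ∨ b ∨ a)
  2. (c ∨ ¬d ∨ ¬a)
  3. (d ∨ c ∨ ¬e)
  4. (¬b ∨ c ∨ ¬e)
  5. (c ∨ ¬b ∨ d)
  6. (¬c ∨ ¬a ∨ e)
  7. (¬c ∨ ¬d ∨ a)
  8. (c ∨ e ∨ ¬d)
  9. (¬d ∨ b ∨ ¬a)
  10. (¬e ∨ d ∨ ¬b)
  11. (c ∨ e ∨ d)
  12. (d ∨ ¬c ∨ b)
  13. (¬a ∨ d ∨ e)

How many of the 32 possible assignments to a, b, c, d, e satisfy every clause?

3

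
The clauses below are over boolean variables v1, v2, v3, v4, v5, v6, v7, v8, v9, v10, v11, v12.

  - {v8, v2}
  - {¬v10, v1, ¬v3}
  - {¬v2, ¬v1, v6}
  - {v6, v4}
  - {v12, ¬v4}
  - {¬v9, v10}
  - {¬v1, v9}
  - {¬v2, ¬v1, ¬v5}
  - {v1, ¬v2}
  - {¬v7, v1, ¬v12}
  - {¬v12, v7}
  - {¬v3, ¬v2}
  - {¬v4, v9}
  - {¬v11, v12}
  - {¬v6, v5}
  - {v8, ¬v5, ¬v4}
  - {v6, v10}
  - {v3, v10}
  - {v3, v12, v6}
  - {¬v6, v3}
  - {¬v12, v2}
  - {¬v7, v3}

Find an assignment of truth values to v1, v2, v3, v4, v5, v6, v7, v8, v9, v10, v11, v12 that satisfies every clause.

Pure literal: v8 appears only positively; assign v8 = True.
v11 occurs only negated in the remaining clauses — set v11 = False.
Set v1 = False and propagate.
  then v2 is forced to False.
  then v12 is forced to False.
  then v4 is forced to False.
  then v6 is forced to True.
  then v5 is forced to True.
  then v3 is forced to True.
  then v10 is forced to False.
  then v9 is forced to False.
v7 is now unconstrained; take v7 = False.

v1=False, v2=False, v3=True, v4=False, v5=True, v6=True, v7=False, v8=True, v9=False, v10=False, v11=False, v12=False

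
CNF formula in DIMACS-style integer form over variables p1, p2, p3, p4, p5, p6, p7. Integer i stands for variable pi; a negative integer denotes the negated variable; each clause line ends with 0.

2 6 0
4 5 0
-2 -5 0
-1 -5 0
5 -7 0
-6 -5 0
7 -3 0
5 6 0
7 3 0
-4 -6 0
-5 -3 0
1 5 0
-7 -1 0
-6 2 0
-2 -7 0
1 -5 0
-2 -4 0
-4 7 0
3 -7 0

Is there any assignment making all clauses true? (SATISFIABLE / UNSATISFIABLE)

UNSATISFIABLE

p5 = True:
  propagation gives p2=False, p6=True; an empty clause results — contradiction.
p5 = False:
  propagation gives p4=True, p7=False; an empty clause results — contradiction.
Every branch closes, so no satisfying assignment exists.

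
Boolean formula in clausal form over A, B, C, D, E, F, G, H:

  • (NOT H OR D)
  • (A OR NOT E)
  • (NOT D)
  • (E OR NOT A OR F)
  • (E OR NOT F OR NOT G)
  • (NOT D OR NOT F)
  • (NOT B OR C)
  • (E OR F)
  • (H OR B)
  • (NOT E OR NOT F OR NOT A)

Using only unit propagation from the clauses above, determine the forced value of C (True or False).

Unit clause (NOT D) sets D = False.
In (D OR NOT H), D is now false; NOT H must hold, so H = False.
In (B OR H), H is now false; B must hold, so B = True.
In (NOT B OR C), NOT B is now false; C must hold, so C = True.

True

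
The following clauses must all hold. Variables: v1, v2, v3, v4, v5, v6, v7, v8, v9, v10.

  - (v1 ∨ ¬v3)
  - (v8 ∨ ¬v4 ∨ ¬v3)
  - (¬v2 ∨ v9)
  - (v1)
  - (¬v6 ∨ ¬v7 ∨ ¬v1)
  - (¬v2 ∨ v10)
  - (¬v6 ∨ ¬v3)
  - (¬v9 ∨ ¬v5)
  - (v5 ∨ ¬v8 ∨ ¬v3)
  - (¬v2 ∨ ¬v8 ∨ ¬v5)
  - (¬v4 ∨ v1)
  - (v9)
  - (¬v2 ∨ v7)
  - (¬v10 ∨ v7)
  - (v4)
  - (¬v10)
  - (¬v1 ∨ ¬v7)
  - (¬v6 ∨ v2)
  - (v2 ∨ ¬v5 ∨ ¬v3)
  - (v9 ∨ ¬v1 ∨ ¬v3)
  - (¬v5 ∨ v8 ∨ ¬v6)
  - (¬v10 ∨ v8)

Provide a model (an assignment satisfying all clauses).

v1=T, v2=F, v3=F, v4=T, v5=F, v6=F, v7=F, v8=T, v9=T, v10=F

(v1) is a unit clause, so v1 = True.
The clause (v9) is unit: v9 must be True.
Unit propagation: (¬v5) forces v5 = False.
The clause (v4) is unit: v4 must be True.
The clause (¬v10) is unit: v10 must be False.
Unit propagation: (¬v2) forces v2 = False.
The clause (¬v7) is unit: v7 must be False.
Unit propagation: (¬v6) forces v6 = False.
Pure literal: v3 appears only negated; assign v3 = False.
v8 is now unconstrained; take v8 = True.
Every clause has at least one true literal under this assignment.
Check each clause:
  1. (v1 ∨ ¬v3) — v1 is true.
  2. (¬v4 ∨ v8 ∨ ¬v3) — v8 is true.
  3. (¬v2 ∨ v9) — v9 is true.
  4. (v1) — v1 is true.
  5. (¬v7 ∨ ¬v6 ∨ ¬v1) — ¬v7 is true.
  6. (¬v2 ∨ v10) — ¬v2 is true.
  7. (¬v6 ∨ ¬v3) — ¬v6 is true.
  8. (¬v5 ∨ ¬v9) — ¬v5 is true.
  9. (¬v3 ∨ v5 ∨ ¬v8) — ¬v3 is true.
  10. (¬v2 ∨ ¬v8 ∨ ¬v5) — ¬v5 is true.
  11. (¬v4 ∨ v1) — v1 is true.
  12. (v9) — v9 is true.
  13. (¬v2 ∨ v7) — ¬v2 is true.
  14. (v7 ∨ ¬v10) — ¬v10 is true.
  15. (v4) — v4 is true.
  16. (¬v10) — ¬v10 is true.
  17. (¬v1 ∨ ¬v7) — ¬v7 is true.
  18. (v2 ∨ ¬v6) — ¬v6 is true.
  19. (¬v3 ∨ v2 ∨ ¬v5) — ¬v5 is true.
  20. (v9 ∨ ¬v3 ∨ ¬v1) — v9 is true.
  21. (v8 ∨ ¬v5 ∨ ¬v6) — v8 is true.
  22. (v8 ∨ ¬v10) — v8 is true.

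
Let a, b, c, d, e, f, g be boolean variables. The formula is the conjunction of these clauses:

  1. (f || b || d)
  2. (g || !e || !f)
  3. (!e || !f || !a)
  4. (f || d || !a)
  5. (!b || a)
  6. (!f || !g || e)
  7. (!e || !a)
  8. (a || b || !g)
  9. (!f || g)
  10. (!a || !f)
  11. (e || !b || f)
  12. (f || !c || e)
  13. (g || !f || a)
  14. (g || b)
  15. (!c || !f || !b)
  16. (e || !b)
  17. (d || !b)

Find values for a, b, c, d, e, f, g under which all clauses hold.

a = T, b = F, c = F, d = T, e = F, f = F, g = T

Pure literal: c appears only negated; assign c = False.
Pure literal: d appears only positively; assign d = True.
Try a = True.
  then e is forced to False.
  then f is forced to False.
  then b is forced to False.
  then g is forced to True.
Check each clause:
  1. (b || f || d) — d is true.
  2. (g || !e || !f) — !f is true.
  3. (!f || !e || !a) — !f is true.
  4. (!a || d || f) — d is true.
  5. (!b || a) — a is true.
  6. (!f || e || !g) — !f is true.
  7. (!e || !a) — !e is true.
  8. (a || !g || b) — a is true.
  9. (g || !f) — !f is true.
  10. (!a || !f) — !f is true.
  11. (!b || f || e) — !b is true.
  12. (f || e || !c) — !c is true.
  13. (g || a || !f) — a is true.
  14. (b || g) — g is true.
  15. (!f || !b || !c) — !f is true.
  16. (!b || e) — !b is true.
  17. (d || !b) — d is true.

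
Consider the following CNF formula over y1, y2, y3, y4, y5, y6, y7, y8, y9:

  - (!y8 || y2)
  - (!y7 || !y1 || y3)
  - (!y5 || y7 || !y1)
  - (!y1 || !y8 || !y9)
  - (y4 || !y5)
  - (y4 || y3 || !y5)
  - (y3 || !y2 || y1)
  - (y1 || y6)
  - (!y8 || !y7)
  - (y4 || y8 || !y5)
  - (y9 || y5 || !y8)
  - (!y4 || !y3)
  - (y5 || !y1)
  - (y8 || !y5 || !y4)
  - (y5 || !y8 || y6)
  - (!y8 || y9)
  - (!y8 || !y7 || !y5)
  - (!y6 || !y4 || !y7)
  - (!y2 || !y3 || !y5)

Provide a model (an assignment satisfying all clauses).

Branch on y1: take y1 = False.
  then y6 is forced to True.
Branch on y2: take y2 = True.
  then y3 is forced to True.
  then y4 is forced to False.
  then y5 is forced to False.
Set y7 = False and propagate.
For the remaining variables, y8 = False, y9 = True works.

y1 = 0, y2 = 1, y3 = 1, y4 = 0, y5 = 0, y6 = 1, y7 = 0, y8 = 0, y9 = 1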